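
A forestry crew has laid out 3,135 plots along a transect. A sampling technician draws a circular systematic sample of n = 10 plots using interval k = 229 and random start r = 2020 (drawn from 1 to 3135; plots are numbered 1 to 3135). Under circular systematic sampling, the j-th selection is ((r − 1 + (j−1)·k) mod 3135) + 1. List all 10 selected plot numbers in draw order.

2020, 2249, 2478, 2707, 2936, 30, 259, 488, 717, 946

Selection 1: 2020
Selection 2: 2020 + 229 = 2249
Selection 3: 2249 + 229 = 2478
Selection 4: 2478 + 229 = 2707
Selection 5: 2707 + 229 = 2936
Selection 6: 2936 + 229 = 3165 → 3165 − 3135 = 30
Selection 7: 30 + 229 = 259
Selection 8: 259 + 229 = 488
Selection 9: 488 + 229 = 717
Selection 10: 717 + 229 = 946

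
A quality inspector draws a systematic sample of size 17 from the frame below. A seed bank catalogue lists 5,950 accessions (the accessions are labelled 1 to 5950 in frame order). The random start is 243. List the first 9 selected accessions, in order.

243, 593, 943, 1293, 1643, 1993, 2343, 2693, 3043

k = N/n = 5950/17 = 350
accession 1: 243
accession 2: 243 + 350 = 593
accession 3: 593 + 350 = 943
accession 4: 943 + 350 = 1293
accession 5: 1293 + 350 = 1643
accession 6: 1643 + 350 = 1993
accession 7: 1993 + 350 = 2343
accession 8: 2343 + 350 = 2693
accession 9: 2693 + 350 = 3043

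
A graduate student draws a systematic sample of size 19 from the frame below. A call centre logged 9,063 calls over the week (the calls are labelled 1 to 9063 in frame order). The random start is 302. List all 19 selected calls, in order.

k = N/n = 9063/19 = 477
call 1: 302
call 2: 302 + 477 = 779
call 3: 779 + 477 = 1256
call 4: 1256 + 477 = 1733
call 5: 1733 + 477 = 2210
call 6: 2210 + 477 = 2687
call 7: 2687 + 477 = 3164
call 8: 3164 + 477 = 3641
call 9: 3641 + 477 = 4118
call 10: 4118 + 477 = 4595
call 11: 4595 + 477 = 5072
call 12: 5072 + 477 = 5549
call 13: 5549 + 477 = 6026
call 14: 6026 + 477 = 6503
call 15: 6503 + 477 = 6980
call 16: 6980 + 477 = 7457
call 17: 7457 + 477 = 7934
call 18: 7934 + 477 = 8411
call 19: 8411 + 477 = 8888

302, 779, 1256, 1733, 2210, 2687, 3164, 3641, 4118, 4595, 5072, 5549, 6026, 6503, 6980, 7457, 7934, 8411, 8888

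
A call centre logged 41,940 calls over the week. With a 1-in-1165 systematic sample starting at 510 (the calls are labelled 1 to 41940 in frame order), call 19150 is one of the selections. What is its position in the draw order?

17

k = 1165
position = (19150 − 510)/1165 + 1 = 18640/1165 + 1 = 16 + 1 = 17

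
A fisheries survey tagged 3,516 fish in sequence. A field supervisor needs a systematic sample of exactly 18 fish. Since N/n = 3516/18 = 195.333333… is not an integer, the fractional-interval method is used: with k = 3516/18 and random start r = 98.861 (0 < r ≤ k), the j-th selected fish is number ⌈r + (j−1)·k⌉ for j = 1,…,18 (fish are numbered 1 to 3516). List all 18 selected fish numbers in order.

99, 295, 490, 685, 881, 1076, 1271, 1467, 1662, 1857, 2053, 2248, 2443, 2639, 2834, 3029, 3225, 3420

j=1: r + 0k = 98.861 → ⌈·⌉ = 99
j=2: r + 1k = 294.194333… → ⌈·⌉ = 295
j=3: r + 2k = 489.527666… → ⌈·⌉ = 490
j=4: r + 3k = 684.861 → ⌈·⌉ = 685
j=5: r + 4k = 880.194333… → ⌈·⌉ = 881
j=6: r + 5k = 1075.527666… → ⌈·⌉ = 1076
j=7: r + 6k = 1270.861 → ⌈·⌉ = 1271
j=8: r + 7k = 1466.194333… → ⌈·⌉ = 1467
j=9: r + 8k = 1661.527666… → ⌈·⌉ = 1662
j=10: r + 9k = 1856.861 → ⌈·⌉ = 1857
j=11: r + 10k = 2052.194333… → ⌈·⌉ = 2053
j=12: r + 11k = 2247.527666… → ⌈·⌉ = 2248
j=13: r + 12k = 2442.861 → ⌈·⌉ = 2443
j=14: r + 13k = 2638.194333… → ⌈·⌉ = 2639
j=15: r + 14k = 2833.527666… → ⌈·⌉ = 2834
j=16: r + 15k = 3028.861 → ⌈·⌉ = 3029
j=17: r + 16k = 3224.194333… → ⌈·⌉ = 3225
j=18: r + 17k = 3419.527666… → ⌈·⌉ = 3420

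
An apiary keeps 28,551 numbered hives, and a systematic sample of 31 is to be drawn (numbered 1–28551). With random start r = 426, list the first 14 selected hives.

426, 1347, 2268, 3189, 4110, 5031, 5952, 6873, 7794, 8715, 9636, 10557, 11478, 12399

k = N/n = 28551/31 = 921
hive 1: 426
hive 2: 426 + 921 = 1347
hive 3: 1347 + 921 = 2268
hive 4: 2268 + 921 = 3189
hive 5: 3189 + 921 = 4110
hive 6: 4110 + 921 = 5031
hive 7: 5031 + 921 = 5952
hive 8: 5952 + 921 = 6873
hive 9: 6873 + 921 = 7794
hive 10: 7794 + 921 = 8715
hive 11: 8715 + 921 = 9636
hive 12: 9636 + 921 = 10557
hive 13: 10557 + 921 = 11478
hive 14: 11478 + 921 = 12399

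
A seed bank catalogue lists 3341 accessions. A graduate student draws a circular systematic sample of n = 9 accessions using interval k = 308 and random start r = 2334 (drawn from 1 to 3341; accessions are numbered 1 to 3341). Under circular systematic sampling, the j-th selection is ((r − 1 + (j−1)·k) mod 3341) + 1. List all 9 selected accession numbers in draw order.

Selection 1: 2334
Selection 2: 2334 + 308 = 2642
Selection 3: 2642 + 308 = 2950
Selection 4: 2950 + 308 = 3258
Selection 5: 3258 + 308 = 3566 → 3566 − 3341 = 225
Selection 6: 225 + 308 = 533
Selection 7: 533 + 308 = 841
Selection 8: 841 + 308 = 1149
Selection 9: 1149 + 308 = 1457

2334, 2642, 2950, 3258, 225, 533, 841, 1149, 1457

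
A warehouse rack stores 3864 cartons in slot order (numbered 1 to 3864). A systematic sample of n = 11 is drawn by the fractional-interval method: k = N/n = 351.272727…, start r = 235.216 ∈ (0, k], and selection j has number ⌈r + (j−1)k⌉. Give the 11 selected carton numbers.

236, 587, 938, 1290, 1641, 1992, 2343, 2695, 3046, 3397, 3748

j=1: r + 0k = 235.216 → ⌈·⌉ = 236
j=2: r + 1k = 586.488727… → ⌈·⌉ = 587
j=3: r + 2k = 937.761454… → ⌈·⌉ = 938
j=4: r + 3k = 1289.034181… → ⌈·⌉ = 1290
j=5: r + 4k = 1640.306909… → ⌈·⌉ = 1641
j=6: r + 5k = 1991.579636… → ⌈·⌉ = 1992
j=7: r + 6k = 2342.852363… → ⌈·⌉ = 2343
j=8: r + 7k = 2694.125090… → ⌈·⌉ = 2695
j=9: r + 8k = 3045.397818… → ⌈·⌉ = 3046
j=10: r + 9k = 3396.670545… → ⌈·⌉ = 3397
j=11: r + 10k = 3747.943272… → ⌈·⌉ = 3748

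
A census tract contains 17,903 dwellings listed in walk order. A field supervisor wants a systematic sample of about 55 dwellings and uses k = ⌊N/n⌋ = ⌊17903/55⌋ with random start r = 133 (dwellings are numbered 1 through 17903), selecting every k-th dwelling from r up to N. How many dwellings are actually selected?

k = ⌊17903/55⌋ = 325
Achieved size = ⌊(17903 − 133)/325⌋ + 1 = ⌊17770/325⌋ + 1 = 54 + 1 = 55
(last selection: 133 + 54×325 = 17683 ≤ 17903; next would be 18008 > 17903)

55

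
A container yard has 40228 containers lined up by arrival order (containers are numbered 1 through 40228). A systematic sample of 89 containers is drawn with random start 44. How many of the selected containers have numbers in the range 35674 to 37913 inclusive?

5

k = 40228/89 = 452
First selection ≥ 35674: 44 + ⌈(35674−44)/452⌉·452 = 44 + 79×452 = 35752
Last selection ≤ 37913: 44 + ⌊(37913−44)/452⌋·452 = 44 + 83×452 = 37560
Count = 83 − 79 + 1 = 5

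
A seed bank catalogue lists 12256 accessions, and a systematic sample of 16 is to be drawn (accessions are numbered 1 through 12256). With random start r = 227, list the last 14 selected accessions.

1759, 2525, 3291, 4057, 4823, 5589, 6355, 7121, 7887, 8653, 9419, 10185, 10951, 11717

k = N/n = 12256/16 = 766
3rd selection = 227 + 2×766 = 1759
4th: 1759 + 766 = 2525
5th: 2525 + 766 = 3291
6th: 3291 + 766 = 4057
7th: 4057 + 766 = 4823
8th: 4823 + 766 = 5589
9th: 5589 + 766 = 6355
10th: 6355 + 766 = 7121
11th: 7121 + 766 = 7887
12th: 7887 + 766 = 8653
13th: 8653 + 766 = 9419
14th: 9419 + 766 = 10185
15th: 10185 + 766 = 10951
16th: 10951 + 766 = 11717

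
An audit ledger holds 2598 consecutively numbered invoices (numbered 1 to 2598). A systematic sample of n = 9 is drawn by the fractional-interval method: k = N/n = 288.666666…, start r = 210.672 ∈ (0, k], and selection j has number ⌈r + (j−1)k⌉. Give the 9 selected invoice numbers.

211, 500, 789, 1077, 1366, 1655, 1943, 2232, 2521

j=1: r + 0k = 210.672 → ⌈·⌉ = 211
j=2: r + 1k = 499.338666… → ⌈·⌉ = 500
j=3: r + 2k = 788.005333… → ⌈·⌉ = 789
j=4: r + 3k = 1076.672 → ⌈·⌉ = 1077
j=5: r + 4k = 1365.338666… → ⌈·⌉ = 1366
j=6: r + 5k = 1654.005333… → ⌈·⌉ = 1655
j=7: r + 6k = 1942.672 → ⌈·⌉ = 1943
j=8: r + 7k = 2231.338666… → ⌈·⌉ = 2232
j=9: r + 8k = 2520.005333… → ⌈·⌉ = 2521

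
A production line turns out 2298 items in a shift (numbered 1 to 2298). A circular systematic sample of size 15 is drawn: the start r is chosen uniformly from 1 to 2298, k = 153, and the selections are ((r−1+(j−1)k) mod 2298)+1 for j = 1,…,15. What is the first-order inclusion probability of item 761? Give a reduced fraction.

5/766

For each position j, as r ranges over 1…2298 the j-th selection hits every item exactly once, so item 761 is selected for exactly 15 of the 2298 starts.
Inclusion probability = 15/2298 = 5/766.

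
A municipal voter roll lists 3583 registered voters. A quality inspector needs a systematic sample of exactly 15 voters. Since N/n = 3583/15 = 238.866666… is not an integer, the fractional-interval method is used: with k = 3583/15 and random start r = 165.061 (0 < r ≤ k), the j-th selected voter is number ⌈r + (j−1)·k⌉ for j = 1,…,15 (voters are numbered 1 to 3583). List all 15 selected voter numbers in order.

166, 404, 643, 882, 1121, 1360, 1599, 1838, 2076, 2315, 2554, 2793, 3032, 3271, 3510

j=1: r + 0k = 165.061 → ⌈·⌉ = 166
j=2: r + 1k = 403.927666… → ⌈·⌉ = 404
j=3: r + 2k = 642.794333… → ⌈·⌉ = 643
j=4: r + 3k = 881.661 → ⌈·⌉ = 882
j=5: r + 4k = 1120.527666… → ⌈·⌉ = 1121
j=6: r + 5k = 1359.394333… → ⌈·⌉ = 1360
j=7: r + 6k = 1598.261 → ⌈·⌉ = 1599
j=8: r + 7k = 1837.127666… → ⌈·⌉ = 1838
j=9: r + 8k = 2075.994333… → ⌈·⌉ = 2076
j=10: r + 9k = 2314.861 → ⌈·⌉ = 2315
j=11: r + 10k = 2553.727666… → ⌈·⌉ = 2554
j=12: r + 11k = 2792.594333… → ⌈·⌉ = 2793
j=13: r + 12k = 3031.461 → ⌈·⌉ = 3032
j=14: r + 13k = 3270.327666… → ⌈·⌉ = 3271
j=15: r + 14k = 3509.194333… → ⌈·⌉ = 3510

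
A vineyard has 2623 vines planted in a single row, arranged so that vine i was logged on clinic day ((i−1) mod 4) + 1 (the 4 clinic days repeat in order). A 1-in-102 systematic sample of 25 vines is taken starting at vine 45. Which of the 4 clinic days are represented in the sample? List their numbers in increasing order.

Consecutive selections differ by k = 102, so their clinic day numbers differ by 102 mod 4 = 2.
gcd(102, 4) = 2, so the sample visits 4/2 = 2 distinct residues mod 4.
Start 45 is clinic day 1; the clinic days hit are 1, 3.

1, 3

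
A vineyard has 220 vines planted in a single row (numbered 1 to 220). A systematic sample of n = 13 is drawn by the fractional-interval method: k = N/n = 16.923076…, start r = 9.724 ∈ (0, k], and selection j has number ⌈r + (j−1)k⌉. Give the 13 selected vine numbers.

j=1: r + 0k = 9.724 → ⌈·⌉ = 10
j=2: r + 1k = 26.647076… → ⌈·⌉ = 27
j=3: r + 2k = 43.570153… → ⌈·⌉ = 44
j=4: r + 3k = 60.493230… → ⌈·⌉ = 61
j=5: r + 4k = 77.416307… → ⌈·⌉ = 78
j=6: r + 5k = 94.339384… → ⌈·⌉ = 95
j=7: r + 6k = 111.262461… → ⌈·⌉ = 112
j=8: r + 7k = 128.185538… → ⌈·⌉ = 129
j=9: r + 8k = 145.108615… → ⌈·⌉ = 146
j=10: r + 9k = 162.031692… → ⌈·⌉ = 163
j=11: r + 10k = 178.954769… → ⌈·⌉ = 179
j=12: r + 11k = 195.877846… → ⌈·⌉ = 196
j=13: r + 12k = 212.800923… → ⌈·⌉ = 213

10, 27, 44, 61, 78, 95, 112, 129, 146, 163, 179, 196, 213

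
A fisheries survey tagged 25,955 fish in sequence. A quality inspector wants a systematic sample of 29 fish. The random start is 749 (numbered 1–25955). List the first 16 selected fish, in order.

k = N/n = 25955/29 = 895
fish 1: 749
fish 2: 749 + 895 = 1644
fish 3: 1644 + 895 = 2539
fish 4: 2539 + 895 = 3434
fish 5: 3434 + 895 = 4329
fish 6: 4329 + 895 = 5224
fish 7: 5224 + 895 = 6119
fish 8: 6119 + 895 = 7014
fish 9: 7014 + 895 = 7909
fish 10: 7909 + 895 = 8804
fish 11: 8804 + 895 = 9699
fish 12: 9699 + 895 = 10594
fish 13: 10594 + 895 = 11489
fish 14: 11489 + 895 = 12384
fish 15: 12384 + 895 = 13279
fish 16: 13279 + 895 = 14174

749, 1644, 2539, 3434, 4329, 5224, 6119, 7014, 7909, 8804, 9699, 10594, 11489, 12384, 13279, 14174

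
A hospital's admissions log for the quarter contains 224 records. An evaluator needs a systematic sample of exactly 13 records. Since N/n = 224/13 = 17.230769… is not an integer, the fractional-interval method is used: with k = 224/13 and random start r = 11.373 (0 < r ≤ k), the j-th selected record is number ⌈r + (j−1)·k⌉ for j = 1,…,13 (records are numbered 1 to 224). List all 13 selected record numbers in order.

j=1: r + 0k = 11.373 → ⌈·⌉ = 12
j=2: r + 1k = 28.603769… → ⌈·⌉ = 29
j=3: r + 2k = 45.834538… → ⌈·⌉ = 46
j=4: r + 3k = 63.065307… → ⌈·⌉ = 64
j=5: r + 4k = 80.296076… → ⌈·⌉ = 81
j=6: r + 5k = 97.526846… → ⌈·⌉ = 98
j=7: r + 6k = 114.757615… → ⌈·⌉ = 115
j=8: r + 7k = 131.988384… → ⌈·⌉ = 132
j=9: r + 8k = 149.219153… → ⌈·⌉ = 150
j=10: r + 9k = 166.449923… → ⌈·⌉ = 167
j=11: r + 10k = 183.680692… → ⌈·⌉ = 184
j=12: r + 11k = 200.911461… → ⌈·⌉ = 201
j=13: r + 12k = 218.142230… → ⌈·⌉ = 219

12, 29, 46, 64, 81, 98, 115, 132, 150, 167, 184, 201, 219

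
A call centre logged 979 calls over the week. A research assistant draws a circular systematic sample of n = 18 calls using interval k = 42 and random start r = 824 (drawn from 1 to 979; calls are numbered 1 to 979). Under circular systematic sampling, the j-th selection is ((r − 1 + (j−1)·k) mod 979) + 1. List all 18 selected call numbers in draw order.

Selection 1: 824
Selection 2: 824 + 42 = 866
Selection 3: 866 + 42 = 908
Selection 4: 908 + 42 = 950
Selection 5: 950 + 42 = 992 → 992 − 979 = 13
Selection 6: 13 + 42 = 55
Selection 7: 55 + 42 = 97
Selection 8: 97 + 42 = 139
Selection 9: 139 + 42 = 181
Selection 10: 181 + 42 = 223
Selection 11: 223 + 42 = 265
Selection 12: 265 + 42 = 307
Selection 13: 307 + 42 = 349
Selection 14: 349 + 42 = 391
Selection 15: 391 + 42 = 433
Selection 16: 433 + 42 = 475
Selection 17: 475 + 42 = 517
Selection 18: 517 + 42 = 559

824, 866, 908, 950, 13, 55, 97, 139, 181, 223, 265, 307, 349, 391, 433, 475, 517, 559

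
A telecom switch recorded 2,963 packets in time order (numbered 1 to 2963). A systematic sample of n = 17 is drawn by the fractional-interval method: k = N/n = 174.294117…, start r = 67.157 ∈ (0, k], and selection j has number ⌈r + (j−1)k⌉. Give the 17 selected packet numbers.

j=1: r + 0k = 67.157 → ⌈·⌉ = 68
j=2: r + 1k = 241.451117… → ⌈·⌉ = 242
j=3: r + 2k = 415.745235… → ⌈·⌉ = 416
j=4: r + 3k = 590.039352… → ⌈·⌉ = 591
j=5: r + 4k = 764.333470… → ⌈·⌉ = 765
j=6: r + 5k = 938.627588… → ⌈·⌉ = 939
j=7: r + 6k = 1112.921705… → ⌈·⌉ = 1113
j=8: r + 7k = 1287.215823… → ⌈·⌉ = 1288
j=9: r + 8k = 1461.509941… → ⌈·⌉ = 1462
j=10: r + 9k = 1635.804058… → ⌈·⌉ = 1636
j=11: r + 10k = 1810.098176… → ⌈·⌉ = 1811
j=12: r + 11k = 1984.392294… → ⌈·⌉ = 1985
j=13: r + 12k = 2158.686411… → ⌈·⌉ = 2159
j=14: r + 13k = 2332.980529… → ⌈·⌉ = 2333
j=15: r + 14k = 2507.274647… → ⌈·⌉ = 2508
j=16: r + 15k = 2681.568764… → ⌈·⌉ = 2682
j=17: r + 16k = 2855.862882… → ⌈·⌉ = 2856

68, 242, 416, 591, 765, 939, 1113, 1288, 1462, 1636, 1811, 1985, 2159, 2333, 2508, 2682, 2856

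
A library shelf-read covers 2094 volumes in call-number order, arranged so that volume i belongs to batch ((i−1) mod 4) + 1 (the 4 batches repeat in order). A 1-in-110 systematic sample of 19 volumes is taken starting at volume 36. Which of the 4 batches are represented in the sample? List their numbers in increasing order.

Consecutive selections differ by k = 110, so their batch numbers differ by 110 mod 4 = 2.
gcd(110, 4) = 2, so the sample visits 4/2 = 2 distinct residues mod 4.
Start 36 is batch 4; the batches hit are 2, 4.

2, 4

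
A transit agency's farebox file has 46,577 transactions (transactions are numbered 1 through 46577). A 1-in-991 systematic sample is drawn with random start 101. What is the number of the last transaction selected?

45687

k = 991
47th selection = r + (47−1)·k = 101 + 46×991 = 101 + 45586 = 45687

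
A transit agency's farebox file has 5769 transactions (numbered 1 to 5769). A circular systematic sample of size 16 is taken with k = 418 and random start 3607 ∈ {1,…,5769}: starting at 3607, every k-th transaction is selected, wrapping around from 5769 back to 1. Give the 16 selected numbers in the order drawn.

3607, 4025, 4443, 4861, 5279, 5697, 346, 764, 1182, 1600, 2018, 2436, 2854, 3272, 3690, 4108

Selection 1: 3607
Selection 2: 3607 + 418 = 4025
Selection 3: 4025 + 418 = 4443
Selection 4: 4443 + 418 = 4861
Selection 5: 4861 + 418 = 5279
Selection 6: 5279 + 418 = 5697
Selection 7: 5697 + 418 = 6115 → 6115 − 5769 = 346
Selection 8: 346 + 418 = 764
Selection 9: 764 + 418 = 1182
Selection 10: 1182 + 418 = 1600
Selection 11: 1600 + 418 = 2018
Selection 12: 2018 + 418 = 2436
Selection 13: 2436 + 418 = 2854
Selection 14: 2854 + 418 = 3272
Selection 15: 3272 + 418 = 3690
Selection 16: 3690 + 418 = 4108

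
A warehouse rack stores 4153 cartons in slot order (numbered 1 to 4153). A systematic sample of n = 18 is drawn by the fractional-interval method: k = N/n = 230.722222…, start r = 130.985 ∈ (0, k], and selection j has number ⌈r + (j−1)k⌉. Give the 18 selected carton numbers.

131, 362, 593, 824, 1054, 1285, 1516, 1747, 1977, 2208, 2439, 2669, 2900, 3131, 3362, 3592, 3823, 4054

j=1: r + 0k = 130.985 → ⌈·⌉ = 131
j=2: r + 1k = 361.707222… → ⌈·⌉ = 362
j=3: r + 2k = 592.429444… → ⌈·⌉ = 593
j=4: r + 3k = 823.151666… → ⌈·⌉ = 824
j=5: r + 4k = 1053.873888… → ⌈·⌉ = 1054
j=6: r + 5k = 1284.596111… → ⌈·⌉ = 1285
j=7: r + 6k = 1515.318333… → ⌈·⌉ = 1516
j=8: r + 7k = 1746.040555… → ⌈·⌉ = 1747
j=9: r + 8k = 1976.762777… → ⌈·⌉ = 1977
j=10: r + 9k = 2207.485 → ⌈·⌉ = 2208
j=11: r + 10k = 2438.207222… → ⌈·⌉ = 2439
j=12: r + 11k = 2668.929444… → ⌈·⌉ = 2669
j=13: r + 12k = 2899.651666… → ⌈·⌉ = 2900
j=14: r + 13k = 3130.373888… → ⌈·⌉ = 3131
j=15: r + 14k = 3361.096111… → ⌈·⌉ = 3362
j=16: r + 15k = 3591.818333… → ⌈·⌉ = 3592
j=17: r + 16k = 3822.540555… → ⌈·⌉ = 3823
j=18: r + 17k = 4053.262777… → ⌈·⌉ = 4054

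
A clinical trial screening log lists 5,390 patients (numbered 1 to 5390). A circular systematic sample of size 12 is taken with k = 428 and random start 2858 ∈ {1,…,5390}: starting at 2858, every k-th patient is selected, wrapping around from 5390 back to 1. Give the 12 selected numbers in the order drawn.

Selection 1: 2858
Selection 2: 2858 + 428 = 3286
Selection 3: 3286 + 428 = 3714
Selection 4: 3714 + 428 = 4142
Selection 5: 4142 + 428 = 4570
Selection 6: 4570 + 428 = 4998
Selection 7: 4998 + 428 = 5426 → 5426 − 5390 = 36
Selection 8: 36 + 428 = 464
Selection 9: 464 + 428 = 892
Selection 10: 892 + 428 = 1320
Selection 11: 1320 + 428 = 1748
Selection 12: 1748 + 428 = 2176

2858, 3286, 3714, 4142, 4570, 4998, 36, 464, 892, 1320, 1748, 2176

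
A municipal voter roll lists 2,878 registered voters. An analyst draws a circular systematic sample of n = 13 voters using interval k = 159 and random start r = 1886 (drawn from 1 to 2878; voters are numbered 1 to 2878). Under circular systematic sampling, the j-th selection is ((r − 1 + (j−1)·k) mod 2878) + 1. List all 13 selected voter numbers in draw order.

1886, 2045, 2204, 2363, 2522, 2681, 2840, 121, 280, 439, 598, 757, 916

Selection 1: 1886
Selection 2: 1886 + 159 = 2045
Selection 3: 2045 + 159 = 2204
Selection 4: 2204 + 159 = 2363
Selection 5: 2363 + 159 = 2522
Selection 6: 2522 + 159 = 2681
Selection 7: 2681 + 159 = 2840
Selection 8: 2840 + 159 = 2999 → 2999 − 2878 = 121
Selection 9: 121 + 159 = 280
Selection 10: 280 + 159 = 439
Selection 11: 439 + 159 = 598
Selection 12: 598 + 159 = 757
Selection 13: 757 + 159 = 916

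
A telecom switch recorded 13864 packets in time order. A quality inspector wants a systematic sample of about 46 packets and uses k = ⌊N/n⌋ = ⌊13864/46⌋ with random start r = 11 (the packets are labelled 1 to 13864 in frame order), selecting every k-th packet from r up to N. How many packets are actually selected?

k = ⌊13864/46⌋ = 301
Achieved size = ⌊(13864 − 11)/301⌋ + 1 = ⌊13853/301⌋ + 1 = 46 + 1 = 47
(last selection: 11 + 46×301 = 13857 ≤ 13864; next would be 14158 > 13864)

47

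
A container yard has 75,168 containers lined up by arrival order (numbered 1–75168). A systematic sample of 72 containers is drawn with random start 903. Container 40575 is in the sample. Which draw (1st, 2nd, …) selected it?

39

k = 75168/72 = 1044
position = (40575 − 903)/1044 + 1 = 39672/1044 + 1 = 38 + 1 = 39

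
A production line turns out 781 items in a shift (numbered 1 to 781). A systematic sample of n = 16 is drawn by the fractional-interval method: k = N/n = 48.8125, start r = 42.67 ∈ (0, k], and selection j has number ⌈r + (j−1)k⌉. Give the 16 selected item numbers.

j=1: r + 0k = 42.67 → ⌈·⌉ = 43
j=2: r + 1k = 91.4825 → ⌈·⌉ = 92
j=3: r + 2k = 140.295 → ⌈·⌉ = 141
j=4: r + 3k = 189.1075 → ⌈·⌉ = 190
j=5: r + 4k = 237.92 → ⌈·⌉ = 238
j=6: r + 5k = 286.7325 → ⌈·⌉ = 287
j=7: r + 6k = 335.545 → ⌈·⌉ = 336
j=8: r + 7k = 384.3575 → ⌈·⌉ = 385
j=9: r + 8k = 433.17 → ⌈·⌉ = 434
j=10: r + 9k = 481.9825 → ⌈·⌉ = 482
j=11: r + 10k = 530.795 → ⌈·⌉ = 531
j=12: r + 11k = 579.6075 → ⌈·⌉ = 580
j=13: r + 12k = 628.42 → ⌈·⌉ = 629
j=14: r + 13k = 677.2325 → ⌈·⌉ = 678
j=15: r + 14k = 726.045 → ⌈·⌉ = 727
j=16: r + 15k = 774.8575 → ⌈·⌉ = 775

43, 92, 141, 190, 238, 287, 336, 385, 434, 482, 531, 580, 629, 678, 727, 775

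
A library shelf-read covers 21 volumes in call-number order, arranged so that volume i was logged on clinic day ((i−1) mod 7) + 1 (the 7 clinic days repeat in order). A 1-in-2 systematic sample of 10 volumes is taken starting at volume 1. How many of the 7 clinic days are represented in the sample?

7

Consecutive selections differ by k = 2, so their clinic day numbers differ by 2 mod 7 = 2.
gcd(2, 7) = 1, so the sample visits 7/1 = 7 distinct residues mod 7.
Start 1 is clinic day 1; the clinic days hit are 1, 2, 3, 4, 5, 6, 7.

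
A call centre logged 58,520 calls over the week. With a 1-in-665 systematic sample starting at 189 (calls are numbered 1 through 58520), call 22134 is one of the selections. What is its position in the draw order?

k = 665
position = (22134 − 189)/665 + 1 = 21945/665 + 1 = 33 + 1 = 34

34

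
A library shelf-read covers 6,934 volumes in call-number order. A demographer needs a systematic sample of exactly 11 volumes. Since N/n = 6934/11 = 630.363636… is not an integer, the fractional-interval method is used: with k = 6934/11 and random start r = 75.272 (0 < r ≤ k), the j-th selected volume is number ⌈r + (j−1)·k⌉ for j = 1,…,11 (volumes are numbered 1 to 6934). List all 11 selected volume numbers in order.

j=1: r + 0k = 75.272 → ⌈·⌉ = 76
j=2: r + 1k = 705.635636… → ⌈·⌉ = 706
j=3: r + 2k = 1335.999272… → ⌈·⌉ = 1336
j=4: r + 3k = 1966.362909… → ⌈·⌉ = 1967
j=5: r + 4k = 2596.726545… → ⌈·⌉ = 2597
j=6: r + 5k = 3227.090181… → ⌈·⌉ = 3228
j=7: r + 6k = 3857.453818… → ⌈·⌉ = 3858
j=8: r + 7k = 4487.817454… → ⌈·⌉ = 4488
j=9: r + 8k = 5118.181090… → ⌈·⌉ = 5119
j=10: r + 9k = 5748.544727… → ⌈·⌉ = 5749
j=11: r + 10k = 6378.908363… → ⌈·⌉ = 6379

76, 706, 1336, 1967, 2597, 3228, 3858, 4488, 5119, 5749, 6379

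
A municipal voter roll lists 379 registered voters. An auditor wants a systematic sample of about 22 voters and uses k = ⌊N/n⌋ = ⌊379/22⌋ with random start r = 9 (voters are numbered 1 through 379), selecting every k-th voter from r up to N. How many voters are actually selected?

22

k = ⌊379/22⌋ = 17
Achieved size = ⌊(379 − 9)/17⌋ + 1 = ⌊370/17⌋ + 1 = 21 + 1 = 22
(last selection: 9 + 21×17 = 366 ≤ 379; next would be 383 > 379)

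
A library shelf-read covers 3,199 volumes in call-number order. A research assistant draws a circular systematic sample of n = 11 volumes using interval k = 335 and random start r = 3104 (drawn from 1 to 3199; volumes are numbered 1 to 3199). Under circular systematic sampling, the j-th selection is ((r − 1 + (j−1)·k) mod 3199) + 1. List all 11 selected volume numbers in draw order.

Selection 1: 3104
Selection 2: 3104 + 335 = 3439 → 3439 − 3199 = 240
Selection 3: 240 + 335 = 575
Selection 4: 575 + 335 = 910
Selection 5: 910 + 335 = 1245
Selection 6: 1245 + 335 = 1580
Selection 7: 1580 + 335 = 1915
Selection 8: 1915 + 335 = 2250
Selection 9: 2250 + 335 = 2585
Selection 10: 2585 + 335 = 2920
Selection 11: 2920 + 335 = 3255 → 3255 − 3199 = 56

3104, 240, 575, 910, 1245, 1580, 1915, 2250, 2585, 2920, 56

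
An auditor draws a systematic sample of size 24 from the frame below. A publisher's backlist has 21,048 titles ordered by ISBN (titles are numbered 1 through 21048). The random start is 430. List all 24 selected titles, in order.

430, 1307, 2184, 3061, 3938, 4815, 5692, 6569, 7446, 8323, 9200, 10077, 10954, 11831, 12708, 13585, 14462, 15339, 16216, 17093, 17970, 18847, 19724, 20601

k = N/n = 21048/24 = 877
title 1: 430
title 2: 430 + 877 = 1307
title 3: 1307 + 877 = 2184
title 4: 2184 + 877 = 3061
title 5: 3061 + 877 = 3938
title 6: 3938 + 877 = 4815
title 7: 4815 + 877 = 5692
title 8: 5692 + 877 = 6569
title 9: 6569 + 877 = 7446
title 10: 7446 + 877 = 8323
title 11: 8323 + 877 = 9200
title 12: 9200 + 877 = 10077
title 13: 10077 + 877 = 10954
title 14: 10954 + 877 = 11831
title 15: 11831 + 877 = 12708
title 16: 12708 + 877 = 13585
title 17: 13585 + 877 = 14462
title 18: 14462 + 877 = 15339
title 19: 15339 + 877 = 16216
title 20: 16216 + 877 = 17093
title 21: 17093 + 877 = 17970
title 22: 17970 + 877 = 18847
title 23: 18847 + 877 = 19724
title 24: 19724 + 877 = 20601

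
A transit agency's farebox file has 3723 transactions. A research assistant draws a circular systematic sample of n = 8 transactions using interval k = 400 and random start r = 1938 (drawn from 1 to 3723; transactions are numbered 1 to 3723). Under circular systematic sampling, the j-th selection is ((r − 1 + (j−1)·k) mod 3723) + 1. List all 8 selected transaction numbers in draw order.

Selection 1: 1938
Selection 2: 1938 + 400 = 2338
Selection 3: 2338 + 400 = 2738
Selection 4: 2738 + 400 = 3138
Selection 5: 3138 + 400 = 3538
Selection 6: 3538 + 400 = 3938 → 3938 − 3723 = 215
Selection 7: 215 + 400 = 615
Selection 8: 615 + 400 = 1015

1938, 2338, 2738, 3138, 3538, 215, 615, 1015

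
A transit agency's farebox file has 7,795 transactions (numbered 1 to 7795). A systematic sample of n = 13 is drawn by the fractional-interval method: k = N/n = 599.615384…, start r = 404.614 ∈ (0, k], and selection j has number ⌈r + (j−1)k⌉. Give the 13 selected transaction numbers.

405, 1005, 1604, 2204, 2804, 3403, 4003, 4602, 5202, 5802, 6401, 7001, 7600

j=1: r + 0k = 404.614 → ⌈·⌉ = 405
j=2: r + 1k = 1004.229384… → ⌈·⌉ = 1005
j=3: r + 2k = 1603.844769… → ⌈·⌉ = 1604
j=4: r + 3k = 2203.460153… → ⌈·⌉ = 2204
j=5: r + 4k = 2803.075538… → ⌈·⌉ = 2804
j=6: r + 5k = 3402.690923… → ⌈·⌉ = 3403
j=7: r + 6k = 4002.306307… → ⌈·⌉ = 4003
j=8: r + 7k = 4601.921692… → ⌈·⌉ = 4602
j=9: r + 8k = 5201.537076… → ⌈·⌉ = 5202
j=10: r + 9k = 5801.152461… → ⌈·⌉ = 5802
j=11: r + 10k = 6400.767846… → ⌈·⌉ = 6401
j=12: r + 11k = 7000.383230… → ⌈·⌉ = 7001
j=13: r + 12k = 7599.998615… → ⌈·⌉ = 7600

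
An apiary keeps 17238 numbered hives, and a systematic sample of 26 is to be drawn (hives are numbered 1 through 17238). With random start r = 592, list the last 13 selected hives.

k = N/n = 17238/26 = 663
14th selection = 592 + 13×663 = 9211
15th: 9211 + 663 = 9874
16th: 9874 + 663 = 10537
17th: 10537 + 663 = 11200
18th: 11200 + 663 = 11863
19th: 11863 + 663 = 12526
20th: 12526 + 663 = 13189
21st: 13189 + 663 = 13852
22nd: 13852 + 663 = 14515
23rd: 14515 + 663 = 15178
24th: 15178 + 663 = 15841
25th: 15841 + 663 = 16504
26th: 16504 + 663 = 17167

9211, 9874, 10537, 11200, 11863, 12526, 13189, 13852, 14515, 15178, 15841, 16504, 17167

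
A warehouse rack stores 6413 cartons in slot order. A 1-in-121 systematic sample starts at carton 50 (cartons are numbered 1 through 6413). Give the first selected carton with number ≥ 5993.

6100

k = 121
Steps past start: ⌈(5993 − 50)/121⌉ = ⌈5943/121⌉ = 50
Selected carton: 50 + 50×121 = 6100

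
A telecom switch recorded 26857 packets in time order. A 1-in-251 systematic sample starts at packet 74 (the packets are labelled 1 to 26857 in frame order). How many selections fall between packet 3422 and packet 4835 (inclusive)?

5

k = 251
First selection ≥ 3422: 74 + ⌈(3422−74)/251⌉·251 = 74 + 14×251 = 3588
Last selection ≤ 4835: 74 + ⌊(4835−74)/251⌋·251 = 74 + 18×251 = 4592
Count = 18 − 14 + 1 = 5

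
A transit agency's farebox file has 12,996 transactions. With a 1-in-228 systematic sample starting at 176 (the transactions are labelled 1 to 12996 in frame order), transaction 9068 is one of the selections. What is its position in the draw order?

k = 228
position = (9068 − 176)/228 + 1 = 8892/228 + 1 = 39 + 1 = 40

40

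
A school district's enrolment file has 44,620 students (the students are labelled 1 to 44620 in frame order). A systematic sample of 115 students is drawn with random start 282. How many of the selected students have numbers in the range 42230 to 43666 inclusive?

k = 44620/115 = 388
First selection ≥ 42230: 282 + ⌈(42230−282)/388⌉·388 = 282 + 109×388 = 42574
Last selection ≤ 43666: 282 + ⌊(43666−282)/388⌋·388 = 282 + 111×388 = 43350
Count = 111 − 109 + 1 = 3

3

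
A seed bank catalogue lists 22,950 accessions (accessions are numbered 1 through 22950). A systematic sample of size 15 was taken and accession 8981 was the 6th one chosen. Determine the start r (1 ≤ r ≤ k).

k = 22950/15 = 1530
r = 8981 − (6−1)×1530 = 8981 − 7650 = 1331

1331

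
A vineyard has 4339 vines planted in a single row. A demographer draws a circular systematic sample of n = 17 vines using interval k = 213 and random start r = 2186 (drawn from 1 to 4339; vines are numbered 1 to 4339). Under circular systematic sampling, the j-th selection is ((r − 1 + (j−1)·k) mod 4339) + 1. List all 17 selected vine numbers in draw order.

Selection 1: 2186
Selection 2: 2186 + 213 = 2399
Selection 3: 2399 + 213 = 2612
Selection 4: 2612 + 213 = 2825
Selection 5: 2825 + 213 = 3038
Selection 6: 3038 + 213 = 3251
Selection 7: 3251 + 213 = 3464
Selection 8: 3464 + 213 = 3677
Selection 9: 3677 + 213 = 3890
Selection 10: 3890 + 213 = 4103
Selection 11: 4103 + 213 = 4316
Selection 12: 4316 + 213 = 4529 → 4529 − 4339 = 190
Selection 13: 190 + 213 = 403
Selection 14: 403 + 213 = 616
Selection 15: 616 + 213 = 829
Selection 16: 829 + 213 = 1042
Selection 17: 1042 + 213 = 1255

2186, 2399, 2612, 2825, 3038, 3251, 3464, 3677, 3890, 4103, 4316, 190, 403, 616, 829, 1042, 1255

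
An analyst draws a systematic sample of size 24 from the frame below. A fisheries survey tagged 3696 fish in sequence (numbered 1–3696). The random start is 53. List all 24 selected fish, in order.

53, 207, 361, 515, 669, 823, 977, 1131, 1285, 1439, 1593, 1747, 1901, 2055, 2209, 2363, 2517, 2671, 2825, 2979, 3133, 3287, 3441, 3595

k = N/n = 3696/24 = 154
fish 1: 53
fish 2: 53 + 154 = 207
fish 3: 207 + 154 = 361
fish 4: 361 + 154 = 515
fish 5: 515 + 154 = 669
fish 6: 669 + 154 = 823
fish 7: 823 + 154 = 977
fish 8: 977 + 154 = 1131
fish 9: 1131 + 154 = 1285
fish 10: 1285 + 154 = 1439
fish 11: 1439 + 154 = 1593
fish 12: 1593 + 154 = 1747
fish 13: 1747 + 154 = 1901
fish 14: 1901 + 154 = 2055
fish 15: 2055 + 154 = 2209
fish 16: 2209 + 154 = 2363
fish 17: 2363 + 154 = 2517
fish 18: 2517 + 154 = 2671
fish 19: 2671 + 154 = 2825
fish 20: 2825 + 154 = 2979
fish 21: 2979 + 154 = 3133
fish 22: 3133 + 154 = 3287
fish 23: 3287 + 154 = 3441
fish 24: 3441 + 154 = 3595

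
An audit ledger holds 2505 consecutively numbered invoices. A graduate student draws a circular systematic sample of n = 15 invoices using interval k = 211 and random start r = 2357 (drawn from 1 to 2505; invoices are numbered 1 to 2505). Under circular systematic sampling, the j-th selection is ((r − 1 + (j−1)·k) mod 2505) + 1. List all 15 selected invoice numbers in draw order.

2357, 63, 274, 485, 696, 907, 1118, 1329, 1540, 1751, 1962, 2173, 2384, 90, 301

Selection 1: 2357
Selection 2: 2357 + 211 = 2568 → 2568 − 2505 = 63
Selection 3: 63 + 211 = 274
Selection 4: 274 + 211 = 485
Selection 5: 485 + 211 = 696
Selection 6: 696 + 211 = 907
Selection 7: 907 + 211 = 1118
Selection 8: 1118 + 211 = 1329
Selection 9: 1329 + 211 = 1540
Selection 10: 1540 + 211 = 1751
Selection 11: 1751 + 211 = 1962
Selection 12: 1962 + 211 = 2173
Selection 13: 2173 + 211 = 2384
Selection 14: 2384 + 211 = 2595 → 2595 − 2505 = 90
Selection 15: 90 + 211 = 301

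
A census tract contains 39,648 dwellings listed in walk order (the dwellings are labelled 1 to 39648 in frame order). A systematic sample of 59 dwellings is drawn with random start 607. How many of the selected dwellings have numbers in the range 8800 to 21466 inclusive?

19

k = 39648/59 = 672
First selection ≥ 8800: 607 + ⌈(8800−607)/672⌉·672 = 607 + 13×672 = 9343
Last selection ≤ 21466: 607 + ⌊(21466−607)/672⌋·672 = 607 + 31×672 = 21439
Count = 31 − 13 + 1 = 19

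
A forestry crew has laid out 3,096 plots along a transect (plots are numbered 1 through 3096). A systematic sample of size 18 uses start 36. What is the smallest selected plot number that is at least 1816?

k = 3096/18 = 172
Steps past start: ⌈(1816 − 36)/172⌉ = ⌈1780/172⌉ = 11
Selected plot: 36 + 11×172 = 1928

1928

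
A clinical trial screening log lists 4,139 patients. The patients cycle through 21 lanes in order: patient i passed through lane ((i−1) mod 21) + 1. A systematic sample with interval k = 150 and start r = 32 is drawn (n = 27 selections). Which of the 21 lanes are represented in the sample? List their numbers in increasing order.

Consecutive selections differ by k = 150, so their lane numbers differ by 150 mod 21 = 3.
gcd(150, 21) = 3, so the sample visits 21/3 = 7 distinct residues mod 21.
Start 32 is lane 11; the lanes hit are 2, 5, 8, 11, 14, 17, 20.

2, 5, 8, 11, 14, 17, 20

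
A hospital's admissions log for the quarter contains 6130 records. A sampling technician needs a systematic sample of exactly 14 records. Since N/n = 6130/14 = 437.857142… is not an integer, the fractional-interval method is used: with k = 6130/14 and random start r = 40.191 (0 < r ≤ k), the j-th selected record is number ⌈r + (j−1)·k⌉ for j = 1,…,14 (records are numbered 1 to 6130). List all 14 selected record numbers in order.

j=1: r + 0k = 40.191 → ⌈·⌉ = 41
j=2: r + 1k = 478.048142… → ⌈·⌉ = 479
j=3: r + 2k = 915.905285… → ⌈·⌉ = 916
j=4: r + 3k = 1353.762428… → ⌈·⌉ = 1354
j=5: r + 4k = 1791.619571… → ⌈·⌉ = 1792
j=6: r + 5k = 2229.476714… → ⌈·⌉ = 2230
j=7: r + 6k = 2667.333857… → ⌈·⌉ = 2668
j=8: r + 7k = 3105.191 → ⌈·⌉ = 3106
j=9: r + 8k = 3543.048142… → ⌈·⌉ = 3544
j=10: r + 9k = 3980.905285… → ⌈·⌉ = 3981
j=11: r + 10k = 4418.762428… → ⌈·⌉ = 4419
j=12: r + 11k = 4856.619571… → ⌈·⌉ = 4857
j=13: r + 12k = 5294.476714… → ⌈·⌉ = 5295
j=14: r + 13k = 5732.333857… → ⌈·⌉ = 5733

41, 479, 916, 1354, 1792, 2230, 2668, 3106, 3544, 3981, 4419, 4857, 5295, 5733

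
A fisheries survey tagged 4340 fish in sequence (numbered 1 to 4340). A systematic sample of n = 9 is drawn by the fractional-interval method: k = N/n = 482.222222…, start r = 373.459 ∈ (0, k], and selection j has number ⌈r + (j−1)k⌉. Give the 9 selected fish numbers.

374, 856, 1338, 1821, 2303, 2785, 3267, 3750, 4232

j=1: r + 0k = 373.459 → ⌈·⌉ = 374
j=2: r + 1k = 855.681222… → ⌈·⌉ = 856
j=3: r + 2k = 1337.903444… → ⌈·⌉ = 1338
j=4: r + 3k = 1820.125666… → ⌈·⌉ = 1821
j=5: r + 4k = 2302.347888… → ⌈·⌉ = 2303
j=6: r + 5k = 2784.570111… → ⌈·⌉ = 2785
j=7: r + 6k = 3266.792333… → ⌈·⌉ = 3267
j=8: r + 7k = 3749.014555… → ⌈·⌉ = 3750
j=9: r + 8k = 4231.236777… → ⌈·⌉ = 4232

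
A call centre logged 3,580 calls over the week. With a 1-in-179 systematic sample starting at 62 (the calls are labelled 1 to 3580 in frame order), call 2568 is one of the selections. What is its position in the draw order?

k = 179
position = (2568 − 62)/179 + 1 = 2506/179 + 1 = 14 + 1 = 15

15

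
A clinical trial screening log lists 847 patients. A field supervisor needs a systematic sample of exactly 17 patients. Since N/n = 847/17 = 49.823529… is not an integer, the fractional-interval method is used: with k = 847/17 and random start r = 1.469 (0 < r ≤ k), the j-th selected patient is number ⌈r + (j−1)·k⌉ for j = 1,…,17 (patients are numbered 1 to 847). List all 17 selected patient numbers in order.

j=1: r + 0k = 1.469 → ⌈·⌉ = 2
j=2: r + 1k = 51.292529… → ⌈·⌉ = 52
j=3: r + 2k = 101.116058… → ⌈·⌉ = 102
j=4: r + 3k = 150.939588… → ⌈·⌉ = 151
j=5: r + 4k = 200.763117… → ⌈·⌉ = 201
j=6: r + 5k = 250.586647… → ⌈·⌉ = 251
j=7: r + 6k = 300.410176… → ⌈·⌉ = 301
j=8: r + 7k = 350.233705… → ⌈·⌉ = 351
j=9: r + 8k = 400.057235… → ⌈·⌉ = 401
j=10: r + 9k = 449.880764… → ⌈·⌉ = 450
j=11: r + 10k = 499.704294… → ⌈·⌉ = 500
j=12: r + 11k = 549.527823… → ⌈·⌉ = 550
j=13: r + 12k = 599.351352… → ⌈·⌉ = 600
j=14: r + 13k = 649.174882… → ⌈·⌉ = 650
j=15: r + 14k = 698.998411… → ⌈·⌉ = 699
j=16: r + 15k = 748.821941… → ⌈·⌉ = 749
j=17: r + 16k = 798.645470… → ⌈·⌉ = 799

2, 52, 102, 151, 201, 251, 301, 351, 401, 450, 500, 550, 600, 650, 699, 749, 799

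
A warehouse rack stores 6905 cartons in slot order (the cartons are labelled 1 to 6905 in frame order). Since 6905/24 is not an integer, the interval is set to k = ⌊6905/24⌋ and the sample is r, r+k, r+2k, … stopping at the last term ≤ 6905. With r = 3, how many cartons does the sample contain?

k = ⌊6905/24⌋ = 287
Achieved size = ⌊(6905 − 3)/287⌋ + 1 = ⌊6902/287⌋ + 1 = 24 + 1 = 25
(last selection: 3 + 24×287 = 6891 ≤ 6905; next would be 7178 > 6905)

25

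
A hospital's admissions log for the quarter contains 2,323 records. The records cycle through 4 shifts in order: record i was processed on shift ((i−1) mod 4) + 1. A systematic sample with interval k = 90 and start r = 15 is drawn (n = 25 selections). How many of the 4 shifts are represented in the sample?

2

Consecutive selections differ by k = 90, so their shift numbers differ by 90 mod 4 = 2.
gcd(90, 4) = 2, so the sample visits 4/2 = 2 distinct residues mod 4.
Start 15 is shift 3; the shifts hit are 1, 3.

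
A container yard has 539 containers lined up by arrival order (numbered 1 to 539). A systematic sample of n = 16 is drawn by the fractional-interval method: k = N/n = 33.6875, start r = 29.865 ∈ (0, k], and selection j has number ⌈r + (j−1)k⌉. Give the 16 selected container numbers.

30, 64, 98, 131, 165, 199, 232, 266, 300, 334, 367, 401, 435, 468, 502, 536

j=1: r + 0k = 29.865 → ⌈·⌉ = 30
j=2: r + 1k = 63.5525 → ⌈·⌉ = 64
j=3: r + 2k = 97.24 → ⌈·⌉ = 98
j=4: r + 3k = 130.9275 → ⌈·⌉ = 131
j=5: r + 4k = 164.615 → ⌈·⌉ = 165
j=6: r + 5k = 198.3025 → ⌈·⌉ = 199
j=7: r + 6k = 231.99 → ⌈·⌉ = 232
j=8: r + 7k = 265.6775 → ⌈·⌉ = 266
j=9: r + 8k = 299.365 → ⌈·⌉ = 300
j=10: r + 9k = 333.0525 → ⌈·⌉ = 334
j=11: r + 10k = 366.74 → ⌈·⌉ = 367
j=12: r + 11k = 400.4275 → ⌈·⌉ = 401
j=13: r + 12k = 434.115 → ⌈·⌉ = 435
j=14: r + 13k = 467.8025 → ⌈·⌉ = 468
j=15: r + 14k = 501.49 → ⌈·⌉ = 502
j=16: r + 15k = 535.1775 → ⌈·⌉ = 536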